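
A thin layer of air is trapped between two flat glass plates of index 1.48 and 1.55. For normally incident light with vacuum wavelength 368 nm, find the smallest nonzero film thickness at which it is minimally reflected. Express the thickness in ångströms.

Top surface (1.48 → 1.0): reflection off a lower-index medium gives no phase shift.
Ray reflecting at the bottom interface goes from n = 1.0 toward n = 1.55: a half-wave phase shift.
Net: one phase inversion between the two reflected rays.
With one net inversion, destructive interference in reflection requires 2 n t = m λ.
Minimum nonzero at m = 1: t = λ / (2 n) = 368 / (2 × 1.0) = 184 nm.

1840 Å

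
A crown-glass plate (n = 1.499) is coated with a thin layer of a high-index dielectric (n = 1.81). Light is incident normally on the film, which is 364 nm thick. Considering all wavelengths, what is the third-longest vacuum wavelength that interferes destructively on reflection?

439 nm

Ray reflecting at the top interface goes from n = 1.0 toward n = 1.81: a half-wave phase shift.
At the lower boundary (n = 1.81 to n = 1.499) the reflected ray undergoes no phase shift.
Net: one phase inversion between the two reflected rays.
So the condition for destructive reflection is 2 n t = m λ.
λ = 2 n t / m. The third-longest wavelength is m = 3: λ = 2 × 1.81 × 364 / 3.00 = 439 nm.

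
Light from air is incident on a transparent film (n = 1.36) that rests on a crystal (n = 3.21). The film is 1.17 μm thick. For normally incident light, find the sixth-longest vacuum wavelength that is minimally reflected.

579 nm

At the upper boundary (n = 1.0 to n = 1.36) the reflected ray undergoes a half-wave phase shift.
Ray reflecting at the bottom interface goes from n = 1.36 toward n = 3.21: a half-wave phase shift.
Net: no relative phase inversion (both shifts match).
With no net inversion, destructive interference in reflection requires 2 n t = (m + ½) λ.
λ = 2 n t / (m + ½). The sixth-longest wavelength is m = 5: λ = 2 × 1.36 × 1170 / 5.50 = 579 nm.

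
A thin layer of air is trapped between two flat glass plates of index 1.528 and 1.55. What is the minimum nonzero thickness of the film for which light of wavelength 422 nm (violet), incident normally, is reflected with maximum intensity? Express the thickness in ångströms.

At the upper boundary (n = 1.528 to n = 1.0) the reflected ray undergoes no phase shift.
Ray reflecting at the bottom interface goes from n = 1.0 toward n = 1.55: a half-wave phase shift.
Exactly one π shift → a net half-wave offset.
With one net inversion, constructive interference in reflection requires 2 n t = (m + ½) λ.
Minimum at m = 0: t = λ / (4 n) = 422 / (4 × 1.0) = 106 nm.

1055 Å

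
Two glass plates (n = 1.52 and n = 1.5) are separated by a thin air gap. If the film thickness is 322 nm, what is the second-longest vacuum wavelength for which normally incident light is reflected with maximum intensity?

At the upper boundary (n = 1.52 to n = 1.0) the reflected ray undergoes no phase shift.
Bottom surface (1.0 → 1.5): reflection off a higher-index medium gives a half-wave phase shift.
Exactly one π shift → a net half-wave offset.
With one net inversion, constructive interference in reflection requires 2 n t = (m + ½) λ.
λ = 2 n t / (m + ½). The second-longest wavelength is m = 1: λ = 2 × 1.0 × 322 / 1.50 = 429 nm.

429 nm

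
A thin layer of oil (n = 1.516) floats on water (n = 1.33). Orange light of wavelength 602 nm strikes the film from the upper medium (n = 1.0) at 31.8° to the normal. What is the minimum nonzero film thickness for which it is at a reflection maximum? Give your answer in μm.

0.106 μm

At the upper boundary (n = 1.0 to n = 1.516) the reflected ray undergoes a half-wave phase shift.
Ray reflecting at the bottom interface goes from n = 1.516 toward n = 1.33: no phase shift.
Exactly one π shift → a net half-wave offset.
So the condition for constructive reflection is 2 n t cos θ_r = (m + ½) λ.
Snell's law: 1.0 sin 31.8° = 1.516 sin θ_r → sin θ_r = 0.348, cos θ_r = 0.938.
Minimum at m = 0: t = λ / (4 n cos θ_r) = 602 / (4 × 1.516 × 0.938) = 106 nm.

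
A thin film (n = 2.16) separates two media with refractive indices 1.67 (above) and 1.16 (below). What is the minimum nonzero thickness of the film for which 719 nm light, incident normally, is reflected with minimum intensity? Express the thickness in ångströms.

1664 Å

At the upper boundary (n = 1.67 to n = 2.16) the reflected ray undergoes a half-wave phase shift.
Ray reflecting at the bottom interface goes from n = 2.16 toward n = 1.16: no phase shift.
Exactly one π shift → a net half-wave offset.
With one net inversion, destructive interference in reflection requires 2 n t = m λ.
Minimum nonzero at m = 1: t = λ / (2 n) = 719 / (2 × 2.16) = 166 nm.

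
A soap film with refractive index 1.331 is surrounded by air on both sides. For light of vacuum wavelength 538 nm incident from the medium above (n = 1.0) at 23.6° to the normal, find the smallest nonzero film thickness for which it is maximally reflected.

106 nm

Ray reflecting at the top interface goes from n = 1.0 toward n = 1.331: a half-wave phase shift.
At the lower boundary (n = 1.331 to n = 1.0) the reflected ray undergoes no phase shift.
The two reflections differ by half a wavelength.
With one net inversion, constructive interference in reflection requires 2 n t cos θ_r = (m + ½) λ.
Snell's law: 1.0 sin 23.6° = 1.331 sin θ_r → sin θ_r = 0.301, cos θ_r = 0.954.
Minimum at m = 0: t = λ / (4 n cos θ_r) = 538 / (4 × 1.331 × 0.954) = 106 nm.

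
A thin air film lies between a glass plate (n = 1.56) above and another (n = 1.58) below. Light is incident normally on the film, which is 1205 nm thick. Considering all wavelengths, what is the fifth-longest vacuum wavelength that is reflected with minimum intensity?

At the upper boundary (n = 1.56 to n = 1.0) the reflected ray undergoes no phase shift.
At the lower boundary (n = 1.0 to n = 1.58) the reflected ray undergoes a half-wave phase shift.
Exactly one π shift → a net half-wave offset.
For weak reflection here: 2 n t = m λ.
λ = 2 n t / m. The fifth-longest wavelength is m = 5: λ = 2 × 1.0 × 1205 / 5.00 = 482 nm.

482 nm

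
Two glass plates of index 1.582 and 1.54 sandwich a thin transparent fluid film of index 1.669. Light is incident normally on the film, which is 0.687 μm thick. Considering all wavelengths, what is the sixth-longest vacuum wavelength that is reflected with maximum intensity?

417 nm

Top surface (1.582 → 1.669): reflection off a higher-index medium gives a half-wave phase shift.
Bottom surface (1.669 → 1.54): reflection off a lower-index medium gives no phase shift.
Exactly one π shift → a net half-wave offset.
So the condition for constructive reflection is 2 n t = (m + ½) λ.
λ = 2 n t / (m + ½). The sixth-longest wavelength is m = 5: λ = 2 × 1.669 × 687 / 5.50 = 417 nm.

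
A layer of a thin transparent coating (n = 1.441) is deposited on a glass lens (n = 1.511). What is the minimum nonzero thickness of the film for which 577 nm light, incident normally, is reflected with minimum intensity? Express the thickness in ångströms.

Top surface (1.0 → 1.441): reflection off a higher-index medium gives a half-wave phase shift.
At the lower boundary (n = 1.441 to n = 1.511) the reflected ray undergoes a half-wave phase shift.
Net: no relative phase inversion (both shifts match).
For weak reflection here: 2 n t = (m + ½) λ.
Minimum at m = 0: t = λ / (4 n) = 577 / (4 × 1.441) = 100 nm.

1001 Å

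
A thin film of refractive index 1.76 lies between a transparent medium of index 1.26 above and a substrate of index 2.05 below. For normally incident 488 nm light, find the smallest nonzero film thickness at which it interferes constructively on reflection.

Top surface (1.26 → 1.76): reflection off a higher-index medium gives a half-wave phase shift.
Bottom surface (1.76 → 2.05): reflection off a higher-index medium gives a half-wave phase shift.
Net: no relative phase inversion (both shifts match).
So the condition for constructive reflection is 2 n t = m λ.
Minimum nonzero at m = 1: t = λ / (2 n) = 488 / (2 × 1.76) = 139 nm.

139 nm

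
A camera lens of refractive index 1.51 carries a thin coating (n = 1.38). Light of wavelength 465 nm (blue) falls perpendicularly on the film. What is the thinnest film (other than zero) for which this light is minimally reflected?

84.2 nm

Ray reflecting at the top interface goes from n = 1.0 toward n = 1.38: a half-wave phase shift.
Bottom surface (1.38 → 1.51): reflection off a higher-index medium gives a half-wave phase shift.
The two reflections carry the same phase change, so no net offset.
With no net inversion, destructive interference in reflection requires 2 n t = (m + ½) λ.
Minimum at m = 0: t = λ / (4 n) = 465 / (4 × 1.38) = 84.2 nm.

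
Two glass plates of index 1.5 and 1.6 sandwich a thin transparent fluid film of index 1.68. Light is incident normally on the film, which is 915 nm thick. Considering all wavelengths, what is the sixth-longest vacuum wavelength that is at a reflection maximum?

559 nm

Top surface (1.5 → 1.68): reflection off a higher-index medium gives a half-wave phase shift.
Bottom surface (1.68 → 1.6): reflection off a lower-index medium gives no phase shift.
The two reflections differ by half a wavelength.
For bright reflection here: 2 n t = (m + ½) λ.
λ = 2 n t / (m + ½). The sixth-longest wavelength is m = 5: λ = 2 × 1.68 × 915 / 5.50 = 559 nm.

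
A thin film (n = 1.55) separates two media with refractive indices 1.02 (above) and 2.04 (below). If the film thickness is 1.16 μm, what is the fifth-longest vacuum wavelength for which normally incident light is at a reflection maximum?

Top surface (1.02 → 1.55): reflection off a higher-index medium gives a half-wave phase shift.
Bottom surface (1.55 → 2.04): reflection off a higher-index medium gives a half-wave phase shift.
Net: no relative phase inversion (both shifts match).
So the condition for constructive reflection is 2 n t = m λ.
λ = 2 n t / m. The fifth-longest wavelength is m = 5: λ = 2 × 1.55 × 1160 / 5.00 = 719 nm.

719 nm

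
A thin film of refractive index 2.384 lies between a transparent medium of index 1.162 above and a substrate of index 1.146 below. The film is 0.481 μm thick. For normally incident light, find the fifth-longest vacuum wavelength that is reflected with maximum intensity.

Top surface (1.162 → 2.384): reflection off a higher-index medium gives a half-wave phase shift.
Ray reflecting at the bottom interface goes from n = 2.384 toward n = 1.146: no phase shift.
Net: one phase inversion between the two reflected rays.
For bright reflection here: 2 n t = (m + ½) λ.
λ = 2 n t / (m + ½). The fifth-longest wavelength is m = 4: λ = 2 × 2.384 × 481 / 4.50 = 510 nm.

510 nm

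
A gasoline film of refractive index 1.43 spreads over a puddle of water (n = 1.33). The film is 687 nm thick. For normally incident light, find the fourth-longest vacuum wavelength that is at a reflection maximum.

561 nm

Ray reflecting at the top interface goes from n = 1.0 toward n = 1.43: a half-wave phase shift.
Ray reflecting at the bottom interface goes from n = 1.43 toward n = 1.33: no phase shift.
Exactly one π shift → a net half-wave offset.
For strong reflection here: 2 n t = (m + ½) λ.
λ = 2 n t / (m + ½). The fourth-longest wavelength is m = 3: λ = 2 × 1.43 × 687 / 3.50 = 561 nm.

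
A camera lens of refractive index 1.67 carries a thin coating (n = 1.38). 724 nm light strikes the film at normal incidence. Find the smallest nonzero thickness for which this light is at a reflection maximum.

At the upper boundary (n = 1.0 to n = 1.38) the reflected ray undergoes a half-wave phase shift.
At the lower boundary (n = 1.38 to n = 1.67) the reflected ray undergoes a half-wave phase shift.
The two reflections carry the same phase change, so no net offset.
So the condition for constructive reflection is 2 n t = m λ.
The smallest nonzero thickness corresponds to m = 1: t = m λ / (2 n) = 1.00 × 724 / (2 × 1.38) = 262 nm.

262 nm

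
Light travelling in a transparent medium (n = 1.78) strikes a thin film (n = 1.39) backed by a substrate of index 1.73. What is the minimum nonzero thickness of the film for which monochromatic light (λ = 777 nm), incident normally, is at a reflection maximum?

Ray reflecting at the top interface goes from n = 1.78 toward n = 1.39: no phase shift.
Ray reflecting at the bottom interface goes from n = 1.39 toward n = 1.73: a half-wave phase shift.
Exactly one π shift → a net half-wave offset.
For maximum reflection here: 2 n t = (m + ½) λ.
Minimum at m = 0: t = λ / (4 n) = 777 / (4 × 1.39) = 140 nm.

140 nm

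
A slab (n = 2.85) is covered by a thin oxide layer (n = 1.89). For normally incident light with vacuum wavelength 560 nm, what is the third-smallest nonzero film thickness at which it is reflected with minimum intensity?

At the upper boundary (n = 1.0 to n = 1.89) the reflected ray undergoes a half-wave phase shift.
At the lower boundary (n = 1.89 to n = 2.85) the reflected ray undergoes a half-wave phase shift.
Zero or two π shifts → no net half-wave offset.
So the condition for destructive reflection is 2 n t = (m + ½) λ.
The third-smallest nonzero thickness corresponds to m = 2: t = (m + ½) λ / (2 n) = 2.50 × 560 / (2 × 1.89) = 370 nm.

370 nm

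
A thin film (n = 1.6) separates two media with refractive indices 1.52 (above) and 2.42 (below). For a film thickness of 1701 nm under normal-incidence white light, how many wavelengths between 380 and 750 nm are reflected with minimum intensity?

7

Top surface (1.52 → 1.6): reflection off a higher-index medium gives a half-wave phase shift.
At the lower boundary (n = 1.6 to n = 2.42) the reflected ray undergoes a half-wave phase shift.
The two reflections carry the same phase change, so no net offset.
With no net inversion, destructive interference in reflection requires 2 n t = (m + ½) λ.
λ = 2 n t / (m + ½) = 5443 / (m + ½) nm.
m=6: 837 nm (IR); m=7: 726 nm (visible); m=8: 640 nm (visible); m=9: 573 nm (visible); m=10: 518 nm (visible); m=11: 473 nm (visible); m=12: 435 nm (visible); m=13: 403 nm (visible); m=14: 375 nm (UV).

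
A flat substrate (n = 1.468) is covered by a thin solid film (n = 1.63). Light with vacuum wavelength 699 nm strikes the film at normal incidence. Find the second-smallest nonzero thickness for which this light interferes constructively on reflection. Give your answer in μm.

0.322 μm

Ray reflecting at the top interface goes from n = 1.0 toward n = 1.63: a half-wave phase shift.
At the lower boundary (n = 1.63 to n = 1.468) the reflected ray undergoes no phase shift.
The two reflections differ by half a wavelength.
So the condition for constructive reflection is 2 n t = (m + ½) λ.
The second-smallest nonzero thickness corresponds to m = 1: t = (m + ½) λ / (2 n) = 1.50 × 699 / (2 × 1.63) = 322 nm.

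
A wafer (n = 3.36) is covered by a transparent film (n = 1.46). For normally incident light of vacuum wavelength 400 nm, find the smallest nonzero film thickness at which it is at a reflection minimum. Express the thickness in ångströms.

685 Å

At the upper boundary (n = 1.0 to n = 1.46) the reflected ray undergoes a half-wave phase shift.
Ray reflecting at the bottom interface goes from n = 1.46 toward n = 3.36: a half-wave phase shift.
Zero or two π shifts → no net half-wave offset.
With no net inversion, destructive interference in reflection requires 2 n t = (m + ½) λ.
Minimum at m = 0: t = λ / (4 n) = 400 / (4 × 1.46) = 68.5 nm.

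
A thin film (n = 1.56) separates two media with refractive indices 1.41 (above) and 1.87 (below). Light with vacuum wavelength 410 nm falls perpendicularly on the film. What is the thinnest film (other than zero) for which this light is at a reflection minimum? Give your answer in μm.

At the upper boundary (n = 1.41 to n = 1.56) the reflected ray undergoes a half-wave phase shift.
Bottom surface (1.56 → 1.87): reflection off a higher-index medium gives a half-wave phase shift.
Net: no relative phase inversion (both shifts match).
So the condition for destructive reflection is 2 n t = (m + ½) λ.
Minimum at m = 0: t = λ / (4 n) = 410 / (4 × 1.56) = 65.7 nm.

0.0657 μm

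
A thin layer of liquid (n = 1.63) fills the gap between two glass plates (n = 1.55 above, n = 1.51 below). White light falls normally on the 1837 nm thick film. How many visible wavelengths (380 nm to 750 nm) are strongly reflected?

8

Top surface (1.55 → 1.63): reflection off a higher-index medium gives a half-wave phase shift.
Bottom surface (1.63 → 1.51): reflection off a lower-index medium gives no phase shift.
The two reflections differ by half a wavelength.
For strong reflection here: 2 n t = (m + ½) λ.
λ = 2 n t / (m + ½) = 5989 / (m + ½) nm.
m=7: 798 nm (IR); m=8: 705 nm (visible); m=9: 630 nm (visible); m=10: 570 nm (visible); m=11: 521 nm (visible); m=12: 479 nm (visible); m=13: 444 nm (visible); m=14: 413 nm (visible); m=15: 386 nm (visible); m=16: 363 nm (UV).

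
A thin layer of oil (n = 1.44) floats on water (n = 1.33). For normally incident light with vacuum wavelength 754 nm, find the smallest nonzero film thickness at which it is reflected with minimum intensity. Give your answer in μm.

At the upper boundary (n = 1.0 to n = 1.44) the reflected ray undergoes a half-wave phase shift.
Bottom surface (1.44 → 1.33): reflection off a lower-index medium gives no phase shift.
Net: one phase inversion between the two reflected rays.
So the condition for destructive reflection is 2 n t = m λ.
Minimum nonzero at m = 1: t = λ / (2 n) = 754 / (2 × 1.44) = 262 nm.

0.262 μm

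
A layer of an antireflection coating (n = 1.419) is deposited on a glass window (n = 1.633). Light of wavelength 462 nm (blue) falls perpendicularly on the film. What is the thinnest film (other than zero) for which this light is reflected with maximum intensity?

Top surface (1.0 → 1.419): reflection off a higher-index medium gives a half-wave phase shift.
At the lower boundary (n = 1.419 to n = 1.633) the reflected ray undergoes a half-wave phase shift.
Zero or two π shifts → no net half-wave offset.
So the condition for constructive reflection is 2 n t = m λ.
Minimum nonzero at m = 1: t = λ / (2 n) = 462 / (2 × 1.419) = 163 nm.

163 nm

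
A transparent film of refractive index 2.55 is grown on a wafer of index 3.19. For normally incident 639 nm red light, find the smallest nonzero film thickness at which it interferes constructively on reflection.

125 nm

At the upper boundary (n = 1.0 to n = 2.55) the reflected ray undergoes a half-wave phase shift.
Bottom surface (2.55 → 3.19): reflection off a higher-index medium gives a half-wave phase shift.
Zero or two π shifts → no net half-wave offset.
So the condition for constructive reflection is 2 n t = m λ.
Minimum nonzero at m = 1: t = λ / (2 n) = 639 / (2 × 2.55) = 125 nm.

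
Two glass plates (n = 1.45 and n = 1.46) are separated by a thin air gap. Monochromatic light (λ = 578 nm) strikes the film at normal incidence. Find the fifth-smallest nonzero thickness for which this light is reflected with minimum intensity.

Ray reflecting at the top interface goes from n = 1.45 toward n = 1.0: no phase shift.
Ray reflecting at the bottom interface goes from n = 1.0 toward n = 1.46: a half-wave phase shift.
The two reflections differ by half a wavelength.
So the condition for destructive reflection is 2 n t = m λ.
The fifth-smallest nonzero thickness corresponds to m = 5: t = m λ / (2 n) = 5.00 × 578 / (2 × 1.0) = 1445 nm.

1445 nm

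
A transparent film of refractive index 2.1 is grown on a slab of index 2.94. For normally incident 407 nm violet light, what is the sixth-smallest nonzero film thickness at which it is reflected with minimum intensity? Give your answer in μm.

Top surface (1.0 → 2.1): reflection off a higher-index medium gives a half-wave phase shift.
Bottom surface (2.1 → 2.94): reflection off a higher-index medium gives a half-wave phase shift.
Net: no relative phase inversion (both shifts match).
So the condition for destructive reflection is 2 n t = (m + ½) λ.
The sixth-smallest nonzero thickness corresponds to m = 5: t = (m + ½) λ / (2 n) = 5.50 × 407 / (2 × 2.1) = 533 nm.

0.533 μm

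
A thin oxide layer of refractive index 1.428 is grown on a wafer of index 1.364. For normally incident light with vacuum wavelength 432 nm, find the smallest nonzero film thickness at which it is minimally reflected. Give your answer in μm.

At the upper boundary (n = 1.0 to n = 1.428) the reflected ray undergoes a half-wave phase shift.
At the lower boundary (n = 1.428 to n = 1.364) the reflected ray undergoes no phase shift.
Net: one phase inversion between the two reflected rays.
So the condition for destructive reflection is 2 n t = m λ.
Minimum nonzero at m = 1: t = λ / (2 n) = 432 / (2 × 1.428) = 151 nm.

0.151 μm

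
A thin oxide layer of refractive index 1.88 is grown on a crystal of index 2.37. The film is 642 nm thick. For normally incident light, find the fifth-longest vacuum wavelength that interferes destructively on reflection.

536 nm

Ray reflecting at the top interface goes from n = 1.0 toward n = 1.88: a half-wave phase shift.
At the lower boundary (n = 1.88 to n = 2.37) the reflected ray undergoes a half-wave phase shift.
The two reflections carry the same phase change, so no net offset.
With no net inversion, destructive interference in reflection requires 2 n t = (m + ½) λ.
λ = 2 n t / (m + ½). The fifth-longest wavelength is m = 4: λ = 2 × 1.88 × 642 / 4.50 = 536 nm.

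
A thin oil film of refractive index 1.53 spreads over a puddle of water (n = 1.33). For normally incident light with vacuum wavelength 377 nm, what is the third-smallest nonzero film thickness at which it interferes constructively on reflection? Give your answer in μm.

0.308 μm

At the upper boundary (n = 1.0 to n = 1.53) the reflected ray undergoes a half-wave phase shift.
Bottom surface (1.53 → 1.33): reflection off a lower-index medium gives no phase shift.
The two reflections differ by half a wavelength.
For maximum reflection here: 2 n t = (m + ½) λ.
The third-smallest nonzero thickness corresponds to m = 2: t = (m + ½) λ / (2 n) = 2.50 × 377 / (2 × 1.53) = 308 nm.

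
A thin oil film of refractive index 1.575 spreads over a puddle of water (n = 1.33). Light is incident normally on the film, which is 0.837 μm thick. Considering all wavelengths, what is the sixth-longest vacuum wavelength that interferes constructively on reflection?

479 nm

Top surface (1.0 → 1.575): reflection off a higher-index medium gives a half-wave phase shift.
Ray reflecting at the bottom interface goes from n = 1.575 toward n = 1.33: no phase shift.
The two reflections differ by half a wavelength.
With one net inversion, constructive interference in reflection requires 2 n t = (m + ½) λ.
λ = 2 n t / (m + ½). The sixth-longest wavelength is m = 5: λ = 2 × 1.575 × 837 / 5.50 = 479 nm.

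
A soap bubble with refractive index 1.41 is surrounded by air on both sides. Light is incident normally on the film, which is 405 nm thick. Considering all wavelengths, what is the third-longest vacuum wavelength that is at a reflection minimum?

At the upper boundary (n = 1.0 to n = 1.41) the reflected ray undergoes a half-wave phase shift.
Ray reflecting at the bottom interface goes from n = 1.41 toward n = 1.0: no phase shift.
Exactly one π shift → a net half-wave offset.
For minimum reflection here: 2 n t = m λ.
λ = 2 n t / m. The third-longest wavelength is m = 3: λ = 2 × 1.41 × 405 / 3.00 = 381 nm.

381 nm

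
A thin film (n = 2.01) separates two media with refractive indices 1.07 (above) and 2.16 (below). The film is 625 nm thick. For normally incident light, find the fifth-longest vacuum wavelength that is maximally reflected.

503 nm

Top surface (1.07 → 2.01): reflection off a higher-index medium gives a half-wave phase shift.
At the lower boundary (n = 2.01 to n = 2.16) the reflected ray undergoes a half-wave phase shift.
Net: no relative phase inversion (both shifts match).
With no net inversion, constructive interference in reflection requires 2 n t = m λ.
λ = 2 n t / m. The fifth-longest wavelength is m = 5: λ = 2 × 2.01 × 625 / 5.00 = 503 nm.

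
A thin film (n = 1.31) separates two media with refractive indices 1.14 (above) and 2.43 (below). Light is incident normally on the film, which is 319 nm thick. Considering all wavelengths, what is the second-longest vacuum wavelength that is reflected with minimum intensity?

557 nm

Ray reflecting at the top interface goes from n = 1.14 toward n = 1.31: a half-wave phase shift.
Bottom surface (1.31 → 2.43): reflection off a higher-index medium gives a half-wave phase shift.
Zero or two π shifts → no net half-wave offset.
With no net inversion, destructive interference in reflection requires 2 n t = (m + ½) λ.
λ = 2 n t / (m + ½). The second-longest wavelength is m = 1: λ = 2 × 1.31 × 319 / 1.50 = 557 nm.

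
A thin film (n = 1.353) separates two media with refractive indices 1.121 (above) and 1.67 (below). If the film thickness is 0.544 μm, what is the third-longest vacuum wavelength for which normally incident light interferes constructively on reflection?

491 nm

At the upper boundary (n = 1.121 to n = 1.353) the reflected ray undergoes a half-wave phase shift.
At the lower boundary (n = 1.353 to n = 1.67) the reflected ray undergoes a half-wave phase shift.
Net: no relative phase inversion (both shifts match).
So the condition for constructive reflection is 2 n t = m λ.
λ = 2 n t / m. The third-longest wavelength is m = 3: λ = 2 × 1.353 × 544 / 3.00 = 491 nm.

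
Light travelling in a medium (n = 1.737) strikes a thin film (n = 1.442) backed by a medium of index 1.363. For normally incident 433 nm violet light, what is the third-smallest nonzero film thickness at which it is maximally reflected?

450 nm

At the upper boundary (n = 1.737 to n = 1.442) the reflected ray undergoes no phase shift.
At the lower boundary (n = 1.442 to n = 1.363) the reflected ray undergoes no phase shift.
Zero or two π shifts → no net half-wave offset.
With no net inversion, constructive interference in reflection requires 2 n t = m λ.
The third-smallest nonzero thickness corresponds to m = 3: t = m λ / (2 n) = 3.00 × 433 / (2 × 1.442) = 450 nm.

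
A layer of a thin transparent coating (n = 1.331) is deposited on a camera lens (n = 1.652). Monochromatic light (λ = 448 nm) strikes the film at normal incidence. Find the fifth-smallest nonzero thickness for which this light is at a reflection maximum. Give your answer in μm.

0.841 μm

At the upper boundary (n = 1.0 to n = 1.331) the reflected ray undergoes a half-wave phase shift.
Ray reflecting at the bottom interface goes from n = 1.331 toward n = 1.652: a half-wave phase shift.
Net: no relative phase inversion (both shifts match).
For strong reflection here: 2 n t = m λ.
The fifth-smallest nonzero thickness corresponds to m = 5: t = m λ / (2 n) = 5.00 × 448 / (2 × 1.331) = 841 nm.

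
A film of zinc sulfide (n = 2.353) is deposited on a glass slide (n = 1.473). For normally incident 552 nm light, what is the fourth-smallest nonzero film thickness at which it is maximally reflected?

At the upper boundary (n = 1.0 to n = 2.353) the reflected ray undergoes a half-wave phase shift.
Ray reflecting at the bottom interface goes from n = 2.353 toward n = 1.473: no phase shift.
Exactly one π shift → a net half-wave offset.
So the condition for constructive reflection is 2 n t = (m + ½) λ.
The fourth-smallest nonzero thickness corresponds to m = 3: t = (m + ½) λ / (2 n) = 3.50 × 552 / (2 × 2.353) = 411 nm.

411 nm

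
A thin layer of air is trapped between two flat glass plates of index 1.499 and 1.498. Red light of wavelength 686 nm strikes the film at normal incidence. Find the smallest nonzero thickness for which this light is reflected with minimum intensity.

Ray reflecting at the top interface goes from n = 1.499 toward n = 1.0: no phase shift.
Bottom surface (1.0 → 1.498): reflection off a higher-index medium gives a half-wave phase shift.
Net: one phase inversion between the two reflected rays.
So the condition for destructive reflection is 2 n t = m λ.
The smallest nonzero thickness corresponds to m = 1: t = m λ / (2 n) = 1.00 × 686 / (2 × 1.0) = 343 nm.

343 nm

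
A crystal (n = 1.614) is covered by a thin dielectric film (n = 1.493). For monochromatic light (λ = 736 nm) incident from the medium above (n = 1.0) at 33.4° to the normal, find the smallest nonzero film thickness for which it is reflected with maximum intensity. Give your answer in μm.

At the upper boundary (n = 1.0 to n = 1.493) the reflected ray undergoes a half-wave phase shift.
Ray reflecting at the bottom interface goes from n = 1.493 toward n = 1.614: a half-wave phase shift.
Zero or two π shifts → no net half-wave offset.
For strong reflection here: 2 n t cos θ_r = m λ.
Snell's law: 1.0 sin 33.4° = 1.493 sin θ_r → sin θ_r = 0.369, cos θ_r = 0.930.
Minimum nonzero at m = 1: t = λ / (2 n cos θ_r) = 736 / (2 × 1.493 × 0.930) = 265 nm.

0.265 μm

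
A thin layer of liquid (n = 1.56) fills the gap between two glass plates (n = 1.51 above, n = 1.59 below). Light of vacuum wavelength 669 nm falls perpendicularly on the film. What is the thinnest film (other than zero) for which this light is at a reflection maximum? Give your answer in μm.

Ray reflecting at the top interface goes from n = 1.51 toward n = 1.56: a half-wave phase shift.
Ray reflecting at the bottom interface goes from n = 1.56 toward n = 1.59: a half-wave phase shift.
The two reflections carry the same phase change, so no net offset.
So the condition for constructive reflection is 2 n t = m λ.
Minimum nonzero at m = 1: t = λ / (2 n) = 669 / (2 × 1.56) = 214 nm.

0.214 μm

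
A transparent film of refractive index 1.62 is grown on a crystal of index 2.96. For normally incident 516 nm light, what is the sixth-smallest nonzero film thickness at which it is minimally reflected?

Top surface (1.0 → 1.62): reflection off a higher-index medium gives a half-wave phase shift.
Bottom surface (1.62 → 2.96): reflection off a higher-index medium gives a half-wave phase shift.
The two reflections carry the same phase change, so no net offset.
For dark reflection here: 2 n t = (m + ½) λ.
The sixth-smallest nonzero thickness corresponds to m = 5: t = (m + ½) λ / (2 n) = 5.50 × 516 / (2 × 1.62) = 876 nm.

876 nm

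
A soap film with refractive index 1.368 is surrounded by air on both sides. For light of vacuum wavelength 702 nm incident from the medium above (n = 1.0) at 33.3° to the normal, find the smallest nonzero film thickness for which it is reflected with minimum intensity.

At the upper boundary (n = 1.0 to n = 1.368) the reflected ray undergoes a half-wave phase shift.
Bottom surface (1.368 → 1.0): reflection off a lower-index medium gives no phase shift.
Net: one phase inversion between the two reflected rays.
For weak reflection here: 2 n t cos θ_r = m λ.
Snell's law: 1.0 sin 33.3° = 1.368 sin θ_r → sin θ_r = 0.401, cos θ_r = 0.916.
Minimum nonzero at m = 1: t = λ / (2 n cos θ_r) = 702 / (2 × 1.368 × 0.916) = 280 nm.

280 nm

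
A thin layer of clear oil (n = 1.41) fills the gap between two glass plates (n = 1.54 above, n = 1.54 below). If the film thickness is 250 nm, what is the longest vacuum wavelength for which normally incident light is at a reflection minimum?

Top surface (1.54 → 1.41): reflection off a lower-index medium gives no phase shift.
Ray reflecting at the bottom interface goes from n = 1.41 toward n = 1.54: a half-wave phase shift.
Net: one phase inversion between the two reflected rays.
So the condition for destructive reflection is 2 n t = m λ.
λ = 2 n t / m. The longest wavelength is m = 1: λ = 2 × 1.41 × 250 / 1.00 = 705 nm.

705 nm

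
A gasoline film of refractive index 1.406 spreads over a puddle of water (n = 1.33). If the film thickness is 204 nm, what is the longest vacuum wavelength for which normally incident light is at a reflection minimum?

574 nm

Top surface (1.0 → 1.406): reflection off a higher-index medium gives a half-wave phase shift.
Bottom surface (1.406 → 1.33): reflection off a lower-index medium gives no phase shift.
Exactly one π shift → a net half-wave offset.
With one net inversion, destructive interference in reflection requires 2 n t = m λ.
λ = 2 n t / m. The longest wavelength is m = 1: λ = 2 × 1.406 × 204 / 1.00 = 574 nm.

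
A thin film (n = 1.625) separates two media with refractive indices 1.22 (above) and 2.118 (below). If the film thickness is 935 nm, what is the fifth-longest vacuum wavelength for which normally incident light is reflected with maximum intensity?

At the upper boundary (n = 1.22 to n = 1.625) the reflected ray undergoes a half-wave phase shift.
Bottom surface (1.625 → 2.118): reflection off a higher-index medium gives a half-wave phase shift.
The two reflections carry the same phase change, so no net offset.
So the condition for constructive reflection is 2 n t = m λ.
λ = 2 n t / m. The fifth-longest wavelength is m = 5: λ = 2 × 1.625 × 935 / 5.00 = 608 nm.

608 nm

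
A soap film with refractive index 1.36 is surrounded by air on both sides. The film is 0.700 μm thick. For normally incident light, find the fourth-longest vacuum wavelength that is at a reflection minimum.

At the upper boundary (n = 1.0 to n = 1.36) the reflected ray undergoes a half-wave phase shift.
At the lower boundary (n = 1.36 to n = 1.0) the reflected ray undergoes no phase shift.
Exactly one π shift → a net half-wave offset.
So the condition for destructive reflection is 2 n t = m λ.
λ = 2 n t / m. The fourth-longest wavelength is m = 4: λ = 2 × 1.36 × 700 / 4.00 = 476 nm.

476 nm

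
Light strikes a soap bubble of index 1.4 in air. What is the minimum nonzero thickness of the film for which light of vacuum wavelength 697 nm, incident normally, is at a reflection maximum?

124 nm

At the upper boundary (n = 1.0 to n = 1.4) the reflected ray undergoes a half-wave phase shift.
Bottom surface (1.4 → 1.0): reflection off a lower-index medium gives no phase shift.
Exactly one π shift → a net half-wave offset.
So the condition for constructive reflection is 2 n t = (m + ½) λ.
Minimum at m = 0: t = λ / (4 n) = 697 / (4 × 1.4) = 124 nm.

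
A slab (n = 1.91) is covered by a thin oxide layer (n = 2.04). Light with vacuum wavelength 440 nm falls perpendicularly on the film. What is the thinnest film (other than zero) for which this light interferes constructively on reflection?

53.9 nm

At the upper boundary (n = 1.0 to n = 2.04) the reflected ray undergoes a half-wave phase shift.
Bottom surface (2.04 → 1.91): reflection off a lower-index medium gives no phase shift.
The two reflections differ by half a wavelength.
For strong reflection here: 2 n t = (m + ½) λ.
Minimum at m = 0: t = λ / (4 n) = 440 / (4 × 2.04) = 53.9 nm.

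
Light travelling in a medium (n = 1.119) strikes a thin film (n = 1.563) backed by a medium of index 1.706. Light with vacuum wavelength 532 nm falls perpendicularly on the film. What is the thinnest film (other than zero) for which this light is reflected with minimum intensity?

85.1 nm

Ray reflecting at the top interface goes from n = 1.119 toward n = 1.563: a half-wave phase shift.
At the lower boundary (n = 1.563 to n = 1.706) the reflected ray undergoes a half-wave phase shift.
The two reflections carry the same phase change, so no net offset.
For minimum reflection here: 2 n t = (m + ½) λ.
Minimum at m = 0: t = λ / (4 n) = 532 / (4 × 1.563) = 85.1 nm.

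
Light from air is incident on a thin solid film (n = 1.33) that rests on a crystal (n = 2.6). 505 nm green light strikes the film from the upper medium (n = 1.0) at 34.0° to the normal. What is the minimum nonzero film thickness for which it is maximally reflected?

Ray reflecting at the top interface goes from n = 1.0 toward n = 1.33: a half-wave phase shift.
At the lower boundary (n = 1.33 to n = 2.6) the reflected ray undergoes a half-wave phase shift.
The two reflections carry the same phase change, so no net offset.
So the condition for constructive reflection is 2 n t cos θ_r = m λ.
Snell's law: 1.0 sin 34.0° = 1.33 sin θ_r → sin θ_r = 0.420, cos θ_r = 0.907.
Minimum nonzero at m = 1: t = λ / (2 n cos θ_r) = 505 / (2 × 1.33 × 0.907) = 209 nm.

209 nm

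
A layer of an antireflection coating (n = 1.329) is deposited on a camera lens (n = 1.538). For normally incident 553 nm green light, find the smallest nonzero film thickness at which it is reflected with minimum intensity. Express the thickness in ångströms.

1040 Å

At the upper boundary (n = 1.0 to n = 1.329) the reflected ray undergoes a half-wave phase shift.
Ray reflecting at the bottom interface goes from n = 1.329 toward n = 1.538: a half-wave phase shift.
Net: no relative phase inversion (both shifts match).
With no net inversion, destructive interference in reflection requires 2 n t = (m + ½) λ.
Minimum at m = 0: t = λ / (4 n) = 553 / (4 × 1.329) = 104 nm.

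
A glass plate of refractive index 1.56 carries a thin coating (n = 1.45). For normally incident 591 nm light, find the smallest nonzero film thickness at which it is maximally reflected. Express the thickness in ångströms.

At the upper boundary (n = 1.0 to n = 1.45) the reflected ray undergoes a half-wave phase shift.
Bottom surface (1.45 → 1.56): reflection off a higher-index medium gives a half-wave phase shift.
Net: no relative phase inversion (both shifts match).
With no net inversion, constructive interference in reflection requires 2 n t = m λ.
Minimum nonzero at m = 1: t = λ / (2 n) = 591 / (2 × 1.45) = 204 nm.

2038 Å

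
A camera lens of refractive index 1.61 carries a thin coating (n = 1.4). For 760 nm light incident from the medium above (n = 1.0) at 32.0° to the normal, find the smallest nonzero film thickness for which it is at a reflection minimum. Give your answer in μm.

Ray reflecting at the top interface goes from n = 1.0 toward n = 1.4: a half-wave phase shift.
Bottom surface (1.4 → 1.61): reflection off a higher-index medium gives a half-wave phase shift.
Zero or two π shifts → no net half-wave offset.
For weak reflection here: 2 n t cos θ_r = (m + ½) λ.
Snell's law: 1.0 sin 32.0° = 1.4 sin θ_r → sin θ_r = 0.379, cos θ_r = 0.926.
Minimum at m = 0: t = λ / (4 n cos θ_r) = 760 / (4 × 1.4 × 0.926) = 147 nm.

0.147 μm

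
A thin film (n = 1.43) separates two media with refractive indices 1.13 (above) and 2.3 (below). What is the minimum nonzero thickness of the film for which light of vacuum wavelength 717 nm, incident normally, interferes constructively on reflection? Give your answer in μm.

At the upper boundary (n = 1.13 to n = 1.43) the reflected ray undergoes a half-wave phase shift.
Bottom surface (1.43 → 2.3): reflection off a higher-index medium gives a half-wave phase shift.
Zero or two π shifts → no net half-wave offset.
With no net inversion, constructive interference in reflection requires 2 n t = m λ.
Minimum nonzero at m = 1: t = λ / (2 n) = 717 / (2 × 1.43) = 251 nm.

0.251 μm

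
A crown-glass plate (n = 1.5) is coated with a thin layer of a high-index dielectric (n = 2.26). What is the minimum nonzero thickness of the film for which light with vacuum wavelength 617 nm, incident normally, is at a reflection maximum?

68.3 nm

Ray reflecting at the top interface goes from n = 1.0 toward n = 2.26: a half-wave phase shift.
Ray reflecting at the bottom interface goes from n = 2.26 toward n = 1.5: no phase shift.
Exactly one π shift → a net half-wave offset.
For maximum reflection here: 2 n t = (m + ½) λ.
Minimum at m = 0: t = λ / (4 n) = 617 / (4 × 2.26) = 68.3 nm.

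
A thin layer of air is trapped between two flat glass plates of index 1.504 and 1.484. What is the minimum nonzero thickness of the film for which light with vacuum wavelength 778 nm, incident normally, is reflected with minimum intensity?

389 nm

Ray reflecting at the top interface goes from n = 1.504 toward n = 1.0: no phase shift.
Ray reflecting at the bottom interface goes from n = 1.0 toward n = 1.484: a half-wave phase shift.
Net: one phase inversion between the two reflected rays.
With one net inversion, destructive interference in reflection requires 2 n t = m λ.
Minimum nonzero at m = 1: t = λ / (2 n) = 778 / (2 × 1.0) = 389 nm.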